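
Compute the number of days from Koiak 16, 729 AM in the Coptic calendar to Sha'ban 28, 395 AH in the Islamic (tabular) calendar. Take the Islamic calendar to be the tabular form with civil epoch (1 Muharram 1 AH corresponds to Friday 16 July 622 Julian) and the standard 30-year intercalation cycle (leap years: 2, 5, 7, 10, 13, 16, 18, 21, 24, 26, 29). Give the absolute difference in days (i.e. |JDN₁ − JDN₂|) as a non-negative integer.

First date → JDN 2091037; second date → JDN 2088294.
The interval is |2091037 − 2088294| = 2743 days.

2743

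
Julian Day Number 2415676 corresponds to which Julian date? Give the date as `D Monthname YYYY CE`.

The Gregorian equivalent of JDN 2415676 is 18 October 1901.
In the Julian calendar that day is 5 October 1901 CE.

5 October 1901 CE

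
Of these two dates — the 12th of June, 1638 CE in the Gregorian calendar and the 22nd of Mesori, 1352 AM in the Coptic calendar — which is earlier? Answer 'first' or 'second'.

First date → JDN 2319490; second date → JDN 2318834.
JDN 2318834 < JDN 2319490, so the second date is earlier.

second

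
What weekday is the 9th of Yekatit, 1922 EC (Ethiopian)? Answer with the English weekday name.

This is JDN 2426024 (16 February 1930 Gregorian).
2426024 ≡ 6 (mod 7); counting from Monday = 0 gives Sunday.

Sunday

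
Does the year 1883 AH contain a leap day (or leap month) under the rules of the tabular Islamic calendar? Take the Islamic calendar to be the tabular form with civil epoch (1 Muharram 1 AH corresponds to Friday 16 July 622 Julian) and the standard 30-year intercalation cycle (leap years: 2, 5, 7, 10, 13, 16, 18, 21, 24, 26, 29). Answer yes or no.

Year 1883 AH is year 23 of its 30-year cycle; leap positions are 2, 5, 7, 10, 13, 16, 18, 21, 24, 26, 29, so it is a common year (354 days).

no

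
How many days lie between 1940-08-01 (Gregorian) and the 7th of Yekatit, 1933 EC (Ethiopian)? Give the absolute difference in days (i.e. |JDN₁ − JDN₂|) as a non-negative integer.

197

JDN of the first date = 2429843.
JDN of the second date = 2430040.
|2430040 − 2429843| = 197.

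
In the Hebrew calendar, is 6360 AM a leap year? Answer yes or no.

Hebrew year 6360 is year 14 of its 19-year Metonic cycle; leap years are at positions 3, 6, 8, 11, 14, 17, 19, so it is a leap year (13 months).

yes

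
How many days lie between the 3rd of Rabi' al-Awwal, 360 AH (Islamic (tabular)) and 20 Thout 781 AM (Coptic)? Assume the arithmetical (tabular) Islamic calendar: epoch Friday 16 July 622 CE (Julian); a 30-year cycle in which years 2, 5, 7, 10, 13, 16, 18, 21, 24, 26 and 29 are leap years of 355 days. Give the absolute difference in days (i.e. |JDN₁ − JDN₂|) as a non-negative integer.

JDN of the first date = 2075719.
JDN of the second date = 2109944.
|2109944 − 2075719| = 34225.

34225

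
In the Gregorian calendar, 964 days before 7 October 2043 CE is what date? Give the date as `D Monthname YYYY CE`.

Counting 964 days back from JDN 2467530 reaches JDN 2466566, which is 15 February 2041 CE.

15 February 2041 CE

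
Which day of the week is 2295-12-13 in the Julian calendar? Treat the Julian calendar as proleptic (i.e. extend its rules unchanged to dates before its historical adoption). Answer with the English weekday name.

Saturday

In the Gregorian calendar this is 28 December 2295 (JDN 2559653).
2559653 ≡ 5 (mod 7); counting from Monday = 0 gives Saturday.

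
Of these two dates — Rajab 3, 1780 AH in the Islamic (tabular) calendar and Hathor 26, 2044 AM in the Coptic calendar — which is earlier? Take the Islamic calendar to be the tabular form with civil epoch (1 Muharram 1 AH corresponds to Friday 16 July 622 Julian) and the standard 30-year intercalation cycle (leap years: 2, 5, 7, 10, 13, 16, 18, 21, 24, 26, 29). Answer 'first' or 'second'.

Converting both to JDN: 2579037 vs 2571321; the smaller is the second.

second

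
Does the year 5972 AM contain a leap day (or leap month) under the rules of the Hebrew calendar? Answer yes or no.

Hebrew year 5972 is year 6 of its 19-year Metonic cycle; leap years are at positions 3, 6, 8, 11, 14, 17, 19, so it is a leap year (13 months).

yes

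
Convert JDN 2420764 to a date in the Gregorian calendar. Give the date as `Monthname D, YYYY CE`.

JDN 2451545 is 1 Jan 2000; 2420764 is −30781 days from there.

September 23, 1915 CE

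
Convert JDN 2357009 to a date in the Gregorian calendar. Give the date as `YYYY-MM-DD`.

Counting from JDN 2299161 = 15 Oct 1582 gives an offset of 57848 days.

1741-03-03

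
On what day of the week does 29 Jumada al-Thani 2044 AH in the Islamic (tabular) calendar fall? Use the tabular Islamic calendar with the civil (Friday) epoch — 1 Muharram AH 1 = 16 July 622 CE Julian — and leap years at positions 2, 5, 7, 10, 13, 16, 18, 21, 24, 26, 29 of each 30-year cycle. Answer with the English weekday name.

In the Gregorian calendar this is 12 March 2605 (JDN 2672587).
JDN 2672587 mod 7 = 1, and JDN 0 was a Monday, so this is a Tuesday.

Tuesday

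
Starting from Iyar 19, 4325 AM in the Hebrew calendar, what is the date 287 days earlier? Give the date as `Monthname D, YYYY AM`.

The starting date is JDN 1927550; 1927550 − 287 = 1927263.
JDN 1927263 corresponds to Tammuz 28, 4324 AM.

Tammuz 28, 4324 AM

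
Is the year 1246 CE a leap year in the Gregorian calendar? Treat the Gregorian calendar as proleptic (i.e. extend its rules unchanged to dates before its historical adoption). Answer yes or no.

no

1246 is not divisible by 4, so it is a common year.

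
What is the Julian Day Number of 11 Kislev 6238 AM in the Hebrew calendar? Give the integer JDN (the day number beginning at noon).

In the Gregorian calendar the same day is 18 November 2477.
JDN 2299161 is 15 October 1582 CE (Gregorian); the target day is +326927 days from there, so JDN = 2626088.

2626088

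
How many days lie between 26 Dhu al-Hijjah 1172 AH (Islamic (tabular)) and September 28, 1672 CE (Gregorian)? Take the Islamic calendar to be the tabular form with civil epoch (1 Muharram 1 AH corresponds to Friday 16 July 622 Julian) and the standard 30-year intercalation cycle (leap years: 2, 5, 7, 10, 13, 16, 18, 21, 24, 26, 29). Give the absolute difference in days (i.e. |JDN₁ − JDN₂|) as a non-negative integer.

First date → JDN 2363753; second date → JDN 2332017.
The interval is |2363753 − 2332017| = 31736 days.

31736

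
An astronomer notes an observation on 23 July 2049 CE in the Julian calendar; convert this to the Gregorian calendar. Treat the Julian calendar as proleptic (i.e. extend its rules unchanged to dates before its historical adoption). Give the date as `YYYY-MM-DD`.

2049-08-05

For dates in this range the Gregorian date is 13 days ahead of the Julian.
23 July 2049 Julian + 13 days → 5 August 2049 Gregorian.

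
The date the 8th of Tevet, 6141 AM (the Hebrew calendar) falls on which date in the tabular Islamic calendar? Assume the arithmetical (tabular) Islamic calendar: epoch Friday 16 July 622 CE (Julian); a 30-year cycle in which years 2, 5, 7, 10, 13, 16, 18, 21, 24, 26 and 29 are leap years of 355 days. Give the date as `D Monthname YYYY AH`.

9 Jumada al-Thani 1813 AH

Both dates share Julian Day Number 2590708; in the tabular Islamic calendar that is 9 Jumada al-Thani 1813 AH.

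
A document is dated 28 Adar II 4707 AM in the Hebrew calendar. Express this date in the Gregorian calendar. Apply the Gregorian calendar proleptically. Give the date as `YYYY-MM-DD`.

0947-03-28

Julian Day Number of the source date = 2067031.
Converting JDN 2067031 to the Gregorian calendar gives 28 March 947 CE.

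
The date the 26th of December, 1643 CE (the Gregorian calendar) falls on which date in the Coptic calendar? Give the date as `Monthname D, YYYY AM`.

Julian Day Number of the source date = 2321513.
Converting JDN 2321513 to the Coptic calendar gives 19 Koiak 1360 AM.

Koiak 19, 1360 AM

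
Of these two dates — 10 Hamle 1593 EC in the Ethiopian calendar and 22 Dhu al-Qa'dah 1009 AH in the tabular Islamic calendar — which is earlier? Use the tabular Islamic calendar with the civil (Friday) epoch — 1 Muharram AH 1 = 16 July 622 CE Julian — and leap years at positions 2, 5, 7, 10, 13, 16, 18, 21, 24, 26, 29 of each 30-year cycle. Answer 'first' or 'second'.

The two dates have Julian Day Numbers 2306008 and 2305958 respectively.
Since 2305958 < 2306008, the second date comes first.

second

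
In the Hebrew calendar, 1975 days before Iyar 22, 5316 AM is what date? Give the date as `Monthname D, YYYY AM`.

Kislev 26, 5311 AM

Counting 1975 days back from JDN 2289509 reaches JDN 2287534, which is Kislev 26, 5311 AM.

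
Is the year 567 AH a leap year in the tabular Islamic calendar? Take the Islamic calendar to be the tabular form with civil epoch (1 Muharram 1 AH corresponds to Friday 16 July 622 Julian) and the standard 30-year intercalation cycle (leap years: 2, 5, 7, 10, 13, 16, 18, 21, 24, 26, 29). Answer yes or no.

no

Year 567 AH is year 27 of its 30-year cycle; leap positions are 2, 5, 7, 10, 13, 16, 18, 21, 24, 26, 29, so it is a common year (354 days).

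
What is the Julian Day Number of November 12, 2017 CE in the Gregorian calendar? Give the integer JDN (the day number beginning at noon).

2458070

JDN 2451545 is 1 January 2000 CE (Gregorian); the target day is +6525 days from there, so JDN = 2458070.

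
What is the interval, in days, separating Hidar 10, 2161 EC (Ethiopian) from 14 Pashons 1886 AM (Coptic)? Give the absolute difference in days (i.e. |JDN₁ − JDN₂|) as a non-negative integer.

JDN of the first date = 2513230.
JDN of the second date = 2513779.
|2513779 − 2513230| = 549.

549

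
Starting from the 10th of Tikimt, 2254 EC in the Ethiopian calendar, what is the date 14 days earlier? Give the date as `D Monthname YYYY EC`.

JDN of the 10th of Tikimt, 2254 EC = 2547168.
2547168 − 14 = 2547154.
JDN 2547154 in the Ethiopian calendar is 26 Meskerem 2254 EC.

26 Meskerem 2254 EC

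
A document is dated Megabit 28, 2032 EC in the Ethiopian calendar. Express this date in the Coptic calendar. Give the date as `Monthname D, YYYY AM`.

Julian Day Number of the source date = 2466251.
Converting JDN 2466251 to the Coptic calendar gives 28 Paremhat 1756 AM.

Paremhat 28, 1756 AM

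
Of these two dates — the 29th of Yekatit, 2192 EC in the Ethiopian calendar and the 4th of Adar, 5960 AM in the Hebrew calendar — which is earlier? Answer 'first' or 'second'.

second

First date → JDN 2524662; second date → JDN 2524644.
JDN 2524644 < JDN 2524662, so the second date is earlier.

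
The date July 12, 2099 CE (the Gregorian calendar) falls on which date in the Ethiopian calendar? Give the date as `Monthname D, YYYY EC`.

Julian Day Number of the source date = 2487897.
Converting JDN 2487897 to the Ethiopian calendar gives 5 Hamle 2091 EC.

Hamle 5, 2091 EC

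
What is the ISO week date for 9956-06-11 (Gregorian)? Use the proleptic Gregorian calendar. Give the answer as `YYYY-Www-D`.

The weekday is Monday (ISO weekday 1).
That Monday belongs to ISO week 24 of ISO year 9956.

9956-W24-1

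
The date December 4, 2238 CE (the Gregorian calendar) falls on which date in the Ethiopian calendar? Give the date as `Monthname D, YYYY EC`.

Hidar 23, 2231 EC

Julian Day Number of the source date = 2538810.
Converting JDN 2538810 to the Ethiopian calendar gives 23 Hidar 2231 EC.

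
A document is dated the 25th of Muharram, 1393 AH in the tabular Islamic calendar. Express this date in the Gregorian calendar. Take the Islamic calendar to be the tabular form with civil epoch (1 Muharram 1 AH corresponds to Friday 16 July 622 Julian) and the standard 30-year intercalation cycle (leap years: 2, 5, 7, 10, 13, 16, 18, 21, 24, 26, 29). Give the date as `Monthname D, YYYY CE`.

February 28, 1973 CE

Both dates share Julian Day Number 2441742; in the Gregorian calendar that is 28 February 1973 CE.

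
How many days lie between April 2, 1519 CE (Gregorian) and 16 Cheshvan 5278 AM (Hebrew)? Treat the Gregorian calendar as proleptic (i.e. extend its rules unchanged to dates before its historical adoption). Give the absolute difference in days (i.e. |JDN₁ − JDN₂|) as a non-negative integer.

507

First date → JDN 2275954; second date → JDN 2275447.
The interval is |2275954 − 2275447| = 507 days.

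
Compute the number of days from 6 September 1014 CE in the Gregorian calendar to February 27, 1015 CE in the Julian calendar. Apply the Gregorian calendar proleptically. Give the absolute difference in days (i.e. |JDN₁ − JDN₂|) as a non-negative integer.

First date → JDN 2091664; second date → JDN 2091844.
The interval is |2091664 − 2091844| = 180 days.

180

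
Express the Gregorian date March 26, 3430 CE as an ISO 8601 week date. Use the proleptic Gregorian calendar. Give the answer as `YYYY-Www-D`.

The weekday is Friday (ISO weekday 5).
That Friday belongs to ISO week 12 of ISO year 3430.

3430-W12-5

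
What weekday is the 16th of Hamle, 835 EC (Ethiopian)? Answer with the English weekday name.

Tuesday

This is JDN 2029154 (14 July 843 Gregorian).
JDN 2029154 mod 7 = 1, and JDN 0 was a Monday, so this is a Tuesday.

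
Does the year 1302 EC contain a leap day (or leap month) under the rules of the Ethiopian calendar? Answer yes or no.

no

1302 mod 4 = 2; in the Ethiopian calendar a year is leap when year mod 4 = 3, so it is a common year.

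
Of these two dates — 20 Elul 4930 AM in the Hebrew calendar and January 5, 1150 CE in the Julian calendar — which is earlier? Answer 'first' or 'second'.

Converting both to JDN: 2148645 vs 2141100; the smaller is the second.

second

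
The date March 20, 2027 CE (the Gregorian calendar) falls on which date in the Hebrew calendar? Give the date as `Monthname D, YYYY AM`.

Adar II 11, 5787 AM

Julian Day Number of the source date = 2461485.
Converting JDN 2461485 to the Hebrew calendar gives 11 Adar II 5787 AM.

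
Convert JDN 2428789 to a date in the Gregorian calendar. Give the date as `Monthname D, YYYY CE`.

Counting from JDN 2299161 = 15 Oct 1582 gives an offset of 129628 days.

September 12, 1937 CE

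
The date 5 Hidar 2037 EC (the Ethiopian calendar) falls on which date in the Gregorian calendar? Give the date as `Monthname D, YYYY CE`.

November 14, 2044 CE

Both dates share Julian Day Number 2467934; in the Gregorian calendar that is 14 November 2044 CE.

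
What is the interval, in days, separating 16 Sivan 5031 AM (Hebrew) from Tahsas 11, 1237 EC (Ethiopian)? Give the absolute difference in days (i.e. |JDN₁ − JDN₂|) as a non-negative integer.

First date → JDN 2185437; second date → JDN 2175770.
The interval is |2185437 − 2175770| = 9667 days.

9667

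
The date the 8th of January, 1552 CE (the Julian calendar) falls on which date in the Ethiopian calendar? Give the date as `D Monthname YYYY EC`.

12 Tir 1544 EC

Both dates share Julian Day Number 2287933; in the Ethiopian calendar that is 12 Tir 1544 EC.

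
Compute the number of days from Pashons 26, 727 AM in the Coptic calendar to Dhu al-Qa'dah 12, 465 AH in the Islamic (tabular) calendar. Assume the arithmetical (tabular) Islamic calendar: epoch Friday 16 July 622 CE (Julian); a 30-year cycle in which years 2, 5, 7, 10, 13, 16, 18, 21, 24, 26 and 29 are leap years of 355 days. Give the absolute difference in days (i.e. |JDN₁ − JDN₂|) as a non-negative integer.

First date → JDN 2090466; second date → JDN 2113172.
The interval is |2090466 − 2113172| = 22706 days.

22706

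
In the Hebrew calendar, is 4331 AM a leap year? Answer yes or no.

Hebrew year 4331 is year 18 of its 19-year Metonic cycle; leap years are at positions 3, 6, 8, 11, 14, 17, 19, so it is a common year (12 months).

no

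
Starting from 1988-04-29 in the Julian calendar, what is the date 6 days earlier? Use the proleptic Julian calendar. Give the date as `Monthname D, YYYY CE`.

April 23, 1988 CE

JDN of 1988-04-29 = 2447294.
2447294 − 6 = 2447288.
JDN 2447288 in the Julian calendar is April 23, 1988 CE.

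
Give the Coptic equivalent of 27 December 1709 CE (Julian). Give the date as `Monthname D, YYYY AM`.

Both dates share Julian Day Number 2345631; in the Coptic calendar that is 1 Tobi 1426 AM.

Tobi 1, 1426 AM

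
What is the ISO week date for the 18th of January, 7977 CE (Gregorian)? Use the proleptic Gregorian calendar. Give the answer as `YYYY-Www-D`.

7977-W03-2

The weekday is Tuesday (ISO weekday 2).
That Tuesday belongs to ISO week 3 of ISO year 7977.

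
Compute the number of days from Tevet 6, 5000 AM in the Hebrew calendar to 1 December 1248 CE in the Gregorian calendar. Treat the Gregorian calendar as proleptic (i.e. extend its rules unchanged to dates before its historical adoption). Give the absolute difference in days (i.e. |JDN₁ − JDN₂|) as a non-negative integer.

3279

JDN of the first date = 2173939.
JDN of the second date = 2177218.
|2177218 − 2173939| = 3279.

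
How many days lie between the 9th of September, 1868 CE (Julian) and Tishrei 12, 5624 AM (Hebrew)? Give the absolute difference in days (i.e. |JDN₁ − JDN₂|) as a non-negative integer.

JDN of the first date = 2403597.
JDN of the second date = 2401774.
|2401774 − 2403597| = 1823.

1823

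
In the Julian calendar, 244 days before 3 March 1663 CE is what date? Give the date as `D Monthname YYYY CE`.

2 July 1662 CE

The starting date is JDN 2328530; 2328530 − 244 = 2328286.
JDN 2328286 corresponds to 2 July 1662 CE.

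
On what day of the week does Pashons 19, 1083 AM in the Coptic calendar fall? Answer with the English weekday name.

Friday

This is JDN 2220488 (22 May 1367 Gregorian).
2220488 ≡ 4 (mod 7); counting from Monday = 0 gives Friday.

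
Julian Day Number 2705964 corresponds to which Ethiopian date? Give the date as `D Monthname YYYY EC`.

17 Hamle 2688 EC

JDN 2705964 is 29 July 2696 in the Gregorian calendar.
In the Ethiopian calendar that day is 17 Hamle 2688 EC.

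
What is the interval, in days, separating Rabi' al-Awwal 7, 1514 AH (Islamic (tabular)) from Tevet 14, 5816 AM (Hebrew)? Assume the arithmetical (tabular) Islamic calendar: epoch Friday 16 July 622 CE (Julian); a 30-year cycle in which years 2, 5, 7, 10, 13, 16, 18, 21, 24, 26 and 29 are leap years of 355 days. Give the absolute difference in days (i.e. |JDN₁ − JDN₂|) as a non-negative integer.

JDN of the first date = 2484662.
JDN of the second date = 2472001.
|2472001 − 2484662| = 12661.

12661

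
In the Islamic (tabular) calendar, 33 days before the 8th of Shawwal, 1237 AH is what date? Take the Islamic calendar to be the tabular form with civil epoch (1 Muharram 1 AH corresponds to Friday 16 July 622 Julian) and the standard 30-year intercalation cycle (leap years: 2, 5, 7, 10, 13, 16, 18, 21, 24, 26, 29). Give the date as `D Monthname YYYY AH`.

5 Ramadan 1237 AH

The starting date is JDN 2386710; 2386710 − 33 = 2386677.
JDN 2386677 corresponds to 5 Ramadan 1237 AH.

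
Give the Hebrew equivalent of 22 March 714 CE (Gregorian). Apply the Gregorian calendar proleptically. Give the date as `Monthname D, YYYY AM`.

Julian Day Number of the source date = 1981923.
Converting JDN 1981923 to the Hebrew calendar gives 26 Adar 4474 AM.

Adar 26, 4474 AM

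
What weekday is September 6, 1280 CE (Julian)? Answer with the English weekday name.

Friday

In the proleptic Gregorian calendar this is 13 September 1280 (JDN 2188827).
2188827 ≡ 4 (mod 7); counting from Monday = 0 gives Friday.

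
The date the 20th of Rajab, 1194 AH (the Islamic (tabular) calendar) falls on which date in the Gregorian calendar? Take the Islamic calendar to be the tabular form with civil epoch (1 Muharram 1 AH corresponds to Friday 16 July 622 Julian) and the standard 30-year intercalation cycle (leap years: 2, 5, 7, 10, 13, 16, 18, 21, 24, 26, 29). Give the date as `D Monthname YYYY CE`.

22 July 1780 CE

Both dates share Julian Day Number 2371395; in the Gregorian calendar that is 22 July 1780 CE.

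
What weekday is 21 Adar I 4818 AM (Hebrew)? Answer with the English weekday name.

Equivalently 23 February 1058 Gregorian, JDN 2107540.
JDN 2107540 mod 7 = 1, and JDN 0 was a Monday, so this is a Tuesday.

Tuesday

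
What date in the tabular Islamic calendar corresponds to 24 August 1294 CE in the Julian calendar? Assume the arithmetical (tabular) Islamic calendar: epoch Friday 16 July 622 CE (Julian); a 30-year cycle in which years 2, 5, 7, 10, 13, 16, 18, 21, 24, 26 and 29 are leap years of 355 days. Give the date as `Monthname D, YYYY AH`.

Ramadan 30, 693 AH

The source date corresponds to 31 August 1294 in the proleptic Gregorian calendar (JDN 2193927).
That day falls on 30 Ramadan 693 AH in the tabular Islamic calendar.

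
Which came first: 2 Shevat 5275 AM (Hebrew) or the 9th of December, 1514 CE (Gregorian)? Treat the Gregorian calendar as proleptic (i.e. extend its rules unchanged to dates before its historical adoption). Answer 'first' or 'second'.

First date → JDN 2274429; second date → JDN 2274379.
JDN 2274379 < JDN 2274429, so the second date is earlier.

second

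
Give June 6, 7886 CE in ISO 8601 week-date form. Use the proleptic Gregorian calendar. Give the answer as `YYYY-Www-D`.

7886-W22-7

The weekday is Sunday (ISO weekday 7).
That Sunday belongs to ISO week 22 of ISO year 7886.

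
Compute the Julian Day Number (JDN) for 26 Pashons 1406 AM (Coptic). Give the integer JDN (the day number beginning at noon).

Equivalently 31 May 1690 (Gregorian).
JDN 2299161 is 15 October 1582 CE (Gregorian); the target day is +39310 days from there, so JDN = 2338471.

2338471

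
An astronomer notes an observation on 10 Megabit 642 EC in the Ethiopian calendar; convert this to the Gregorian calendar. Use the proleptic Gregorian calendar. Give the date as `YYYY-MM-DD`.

Both dates share Julian Day Number 1958535; in the Gregorian calendar that is 9 March 650 CE.

0650-03-09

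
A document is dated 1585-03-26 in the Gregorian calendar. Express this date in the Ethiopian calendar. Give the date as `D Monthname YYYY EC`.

20 Megabit 1577 EC

Julian Day Number of the source date = 2300054.
Converting JDN 2300054 to the Ethiopian calendar gives 20 Megabit 1577 EC.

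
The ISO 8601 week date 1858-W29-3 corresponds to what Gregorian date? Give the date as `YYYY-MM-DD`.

1858-07-21

ISO week 1 of 1858 is the week containing the first Thursday of 1858.
Week 29, day 3 (Wednesday) lands on 1858-07-21.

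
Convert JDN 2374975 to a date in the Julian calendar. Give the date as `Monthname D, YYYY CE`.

April 30, 1790 CE

JDN 2374975 is 11 May 1790 in the Gregorian calendar.
In the Julian calendar that day is April 30, 1790 CE.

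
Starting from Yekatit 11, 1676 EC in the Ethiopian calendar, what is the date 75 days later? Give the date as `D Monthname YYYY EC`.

26 Miyazya 1676 EC

The starting date is JDN 2336175; 2336175 + 75 = 2336250.
JDN 2336250 corresponds to 26 Miyazya 1676 EC.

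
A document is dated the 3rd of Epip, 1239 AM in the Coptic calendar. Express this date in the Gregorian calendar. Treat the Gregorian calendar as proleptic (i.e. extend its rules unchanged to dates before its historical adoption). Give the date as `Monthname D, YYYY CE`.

July 7, 1523 CE

Both dates share Julian Day Number 2277511; in the Gregorian calendar that is 7 July 1523 CE.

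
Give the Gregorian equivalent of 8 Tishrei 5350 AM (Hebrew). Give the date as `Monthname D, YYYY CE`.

Both dates share Julian Day Number 2301691; in the Gregorian calendar that is 18 September 1589 CE.

September 18, 1589 CE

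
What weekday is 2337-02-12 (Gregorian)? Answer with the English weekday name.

Friday

2574674 ≡ 4 (mod 7); counting from Monday = 0 gives Friday.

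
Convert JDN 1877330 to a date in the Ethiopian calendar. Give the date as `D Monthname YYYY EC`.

The proleptic Gregorian equivalent of JDN 1877330 is 8 November 427.
In the Ethiopian calendar that day is 10 Hidar 420 EC.

10 Hidar 420 EC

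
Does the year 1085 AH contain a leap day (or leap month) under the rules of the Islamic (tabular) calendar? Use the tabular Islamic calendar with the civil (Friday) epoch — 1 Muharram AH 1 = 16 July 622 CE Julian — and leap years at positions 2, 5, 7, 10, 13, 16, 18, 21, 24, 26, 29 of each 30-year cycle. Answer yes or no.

Year 1085 AH is year 5 of its 30-year cycle; leap positions are 2, 5, 7, 10, 13, 16, 18, 21, 24, 26, 29, so it is a leap year (355 days).

yes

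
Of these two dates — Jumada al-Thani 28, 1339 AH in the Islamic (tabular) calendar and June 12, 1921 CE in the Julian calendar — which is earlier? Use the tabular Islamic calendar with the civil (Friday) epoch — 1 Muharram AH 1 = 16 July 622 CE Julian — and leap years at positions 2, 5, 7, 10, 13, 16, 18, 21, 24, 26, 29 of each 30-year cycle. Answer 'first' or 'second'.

first

First date → JDN 2422758; second date → JDN 2422866.
JDN 2422758 < JDN 2422866, so the first date is earlier.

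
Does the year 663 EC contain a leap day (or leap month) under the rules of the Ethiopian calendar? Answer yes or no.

yes

663 mod 4 = 3; in the Ethiopian calendar a year is leap when year mod 4 = 3, so it is a leap year.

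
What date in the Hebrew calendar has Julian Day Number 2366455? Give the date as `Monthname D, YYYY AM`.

The Gregorian equivalent of JDN 2366455 is 12 January 1767.
In the Hebrew calendar that day is Shevat 12, 5527 AM.

Shevat 12, 5527 AM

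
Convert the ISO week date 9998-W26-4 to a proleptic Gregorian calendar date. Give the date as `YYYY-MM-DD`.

9998-06-25

ISO week 1 of 9998 is the week containing the first Thursday of 9998.
Week 26, day 4 (Thursday) lands on 9998-06-25.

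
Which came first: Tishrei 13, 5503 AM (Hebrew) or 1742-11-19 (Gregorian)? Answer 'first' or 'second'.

first

Converting both to JDN: 2357596 vs 2357635; the smaller is the first.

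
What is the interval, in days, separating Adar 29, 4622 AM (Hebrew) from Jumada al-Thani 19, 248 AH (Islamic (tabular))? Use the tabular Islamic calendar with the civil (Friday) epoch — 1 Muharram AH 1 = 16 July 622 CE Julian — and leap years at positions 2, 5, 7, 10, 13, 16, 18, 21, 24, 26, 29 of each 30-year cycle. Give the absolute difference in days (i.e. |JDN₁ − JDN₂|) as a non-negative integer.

First date → JDN 2035966; second date → JDN 2036135.
The interval is |2035966 − 2036135| = 169 days.

169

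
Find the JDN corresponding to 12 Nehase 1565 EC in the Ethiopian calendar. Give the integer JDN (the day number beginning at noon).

In the proleptic Gregorian calendar the same day is 15 August 1573.
JDN 2400001 is 17 November 1858 CE (Gregorian), MJD 0; the target day is −104188 days from there, so JDN = 2295813.

2295813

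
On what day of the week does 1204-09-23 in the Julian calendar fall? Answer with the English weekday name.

Thursday

In the proleptic Gregorian calendar this is 30 September 1204 (JDN 2161085).
2161085 ≡ 3 (mod 7); counting from Monday = 0 gives Thursday.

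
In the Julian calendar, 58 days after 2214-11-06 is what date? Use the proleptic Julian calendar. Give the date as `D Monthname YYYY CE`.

3 January 2215 CE

Counting 58 days forward from JDN 2530031 reaches JDN 2530089, which is 3 January 2215 CE.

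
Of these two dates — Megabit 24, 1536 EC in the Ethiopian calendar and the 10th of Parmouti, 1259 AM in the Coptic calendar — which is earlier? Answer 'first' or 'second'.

second

Converting both to JDN: 2285083 vs 2284733; the smaller is the second.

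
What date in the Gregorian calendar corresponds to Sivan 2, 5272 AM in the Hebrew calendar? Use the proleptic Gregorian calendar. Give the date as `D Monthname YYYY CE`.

Both dates share Julian Day Number 2273453; in the Gregorian calendar that is 27 May 1512 CE.

27 May 1512 CE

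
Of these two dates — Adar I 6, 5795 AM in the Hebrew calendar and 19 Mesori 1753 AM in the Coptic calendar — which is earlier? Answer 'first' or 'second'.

The two dates have Julian Day Numbers 2464374 and 2465296 respectively.
Since 2464374 < 2465296, the first date comes first.

first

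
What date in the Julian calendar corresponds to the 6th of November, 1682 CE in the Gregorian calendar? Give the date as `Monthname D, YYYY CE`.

For dates in this range the Gregorian date is 10 days ahead of the Julian.
6 November 1682 Gregorian − 10 days → 27 October 1682 Julian.

October 27, 1682 CE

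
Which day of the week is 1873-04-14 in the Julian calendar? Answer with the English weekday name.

In the Gregorian calendar this is 26 April 1873 (JDN 2405275).
2405275 ≡ 5 (mod 7); counting from Monday = 0 gives Saturday.

Saturday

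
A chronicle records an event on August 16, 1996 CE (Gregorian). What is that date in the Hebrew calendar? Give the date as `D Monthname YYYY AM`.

Julian Day Number of the source date = 2450312.
Converting JDN 2450312 to the Hebrew calendar gives 1 Elul 5756 AM.

1 Elul 5756 AM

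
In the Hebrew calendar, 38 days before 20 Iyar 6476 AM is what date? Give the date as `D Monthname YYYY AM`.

12 Nisan 6476 AM

The starting date is JDN 2713182; 2713182 − 38 = 2713144.
JDN 2713144 corresponds to 12 Nisan 6476 AM.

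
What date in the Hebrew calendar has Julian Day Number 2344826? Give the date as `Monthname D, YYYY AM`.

JDN 2344826 is 25 October 1707 in the Gregorian calendar.
In the Hebrew calendar that day is Tishrei 29, 5468 AM.

Tishrei 29, 5468 AM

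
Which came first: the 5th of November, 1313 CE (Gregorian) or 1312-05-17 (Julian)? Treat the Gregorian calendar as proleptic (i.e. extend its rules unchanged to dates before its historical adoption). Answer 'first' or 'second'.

Converting both to JDN: 2200932 vs 2200403; the smaller is the second.

second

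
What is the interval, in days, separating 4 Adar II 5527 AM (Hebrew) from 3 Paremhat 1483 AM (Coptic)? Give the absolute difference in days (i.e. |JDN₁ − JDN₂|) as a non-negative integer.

JDN of the first date = 2366507.
JDN of the second date = 2366512.
|2366512 − 2366507| = 5.

5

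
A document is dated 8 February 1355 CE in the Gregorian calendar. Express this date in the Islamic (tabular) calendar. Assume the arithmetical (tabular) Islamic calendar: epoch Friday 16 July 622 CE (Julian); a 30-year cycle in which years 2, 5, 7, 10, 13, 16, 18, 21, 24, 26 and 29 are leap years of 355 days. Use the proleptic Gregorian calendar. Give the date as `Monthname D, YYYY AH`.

Muharram 16, 756 AH

Both dates share Julian Day Number 2216002; in the tabular Islamic calendar that is 16 Muharram 756 AH.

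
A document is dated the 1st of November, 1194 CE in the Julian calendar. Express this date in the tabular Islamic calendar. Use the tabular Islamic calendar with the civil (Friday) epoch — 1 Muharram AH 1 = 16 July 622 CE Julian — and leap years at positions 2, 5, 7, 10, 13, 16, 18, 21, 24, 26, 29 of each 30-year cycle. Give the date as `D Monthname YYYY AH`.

15 Dhu al-Qa'dah 590 AH

Both dates share Julian Day Number 2157471; in the tabular Islamic calendar that is 15 Dhu al-Qa'dah 590 AH.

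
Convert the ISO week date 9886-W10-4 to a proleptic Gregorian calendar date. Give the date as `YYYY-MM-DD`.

9886-03-11

ISO week 1 of 9886 is the week containing the first Thursday of 9886.
Week 10, day 4 (Thursday) lands on 9886-03-11.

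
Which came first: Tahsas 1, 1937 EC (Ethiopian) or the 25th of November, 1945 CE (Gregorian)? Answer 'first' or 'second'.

The two dates have Julian Day Numbers 2431435 and 2431785 respectively.
Since 2431435 < 2431785, the first date comes first.

first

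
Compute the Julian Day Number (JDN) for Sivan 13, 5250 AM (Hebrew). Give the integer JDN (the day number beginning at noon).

Equivalently 11 June 1490 (proleptic Gregorian).
JDN 2400001 is 17 November 1858 CE (Gregorian), MJD 0; the target day is −134568 days from there, so JDN = 2265433.

2265433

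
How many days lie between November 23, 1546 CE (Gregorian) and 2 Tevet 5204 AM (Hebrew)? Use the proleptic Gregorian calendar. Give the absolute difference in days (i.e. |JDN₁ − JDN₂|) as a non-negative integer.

First date → JDN 2286051; second date → JDN 2248442.
The interval is |2286051 − 2248442| = 37609 days.

37609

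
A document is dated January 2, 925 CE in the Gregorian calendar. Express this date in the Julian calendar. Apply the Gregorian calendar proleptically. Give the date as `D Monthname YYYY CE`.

For dates in this range the Gregorian date is 5 days ahead of the Julian.
2 January 925 Gregorian − 5 days → 28 December 924 Julian.

28 December 924 CE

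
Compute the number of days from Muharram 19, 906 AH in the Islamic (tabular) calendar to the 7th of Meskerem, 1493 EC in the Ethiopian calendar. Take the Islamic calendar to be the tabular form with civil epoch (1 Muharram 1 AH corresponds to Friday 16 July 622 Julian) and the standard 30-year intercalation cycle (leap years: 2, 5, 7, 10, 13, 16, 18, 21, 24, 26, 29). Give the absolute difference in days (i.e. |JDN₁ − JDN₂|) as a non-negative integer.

First date → JDN 2269160; second date → JDN 2269180.
The interval is |2269160 − 2269180| = 20 days.

20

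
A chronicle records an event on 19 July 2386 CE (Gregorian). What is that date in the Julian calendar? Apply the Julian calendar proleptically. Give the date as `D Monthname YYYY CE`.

The Julian–Gregorian offset here is 16 days (Julian trailing).
19 July 2386 Gregorian − 16 days → 3 July 2386 Julian.

3 July 2386 CE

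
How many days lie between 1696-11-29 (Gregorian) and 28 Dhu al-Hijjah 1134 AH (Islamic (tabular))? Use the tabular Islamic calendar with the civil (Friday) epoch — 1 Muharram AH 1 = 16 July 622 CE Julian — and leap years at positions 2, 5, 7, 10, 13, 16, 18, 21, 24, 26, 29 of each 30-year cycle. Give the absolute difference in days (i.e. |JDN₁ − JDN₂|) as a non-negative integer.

9444

First date → JDN 2340845; second date → JDN 2350289.
The interval is |2340845 − 2350289| = 9444 days.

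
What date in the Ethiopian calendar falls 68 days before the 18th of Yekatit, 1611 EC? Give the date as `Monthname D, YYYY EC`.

Counting 68 days back from JDN 2312440 reaches JDN 2312372, which is Tahsas 10, 1611 EC.

Tahsas 10, 1611 EC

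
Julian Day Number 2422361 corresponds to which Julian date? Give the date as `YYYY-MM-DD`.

1920-01-24

The Gregorian equivalent of JDN 2422361 is 6 February 1920.
In the Julian calendar that day is 1920-01-24.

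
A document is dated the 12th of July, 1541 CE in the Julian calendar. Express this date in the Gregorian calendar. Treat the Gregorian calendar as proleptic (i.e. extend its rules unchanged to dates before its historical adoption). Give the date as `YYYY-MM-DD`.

1541-07-22

At this point the Julian calendar is 10 days behind the Gregorian.
12 July 1541 Julian + 10 days → 22 July 1541 Gregorian.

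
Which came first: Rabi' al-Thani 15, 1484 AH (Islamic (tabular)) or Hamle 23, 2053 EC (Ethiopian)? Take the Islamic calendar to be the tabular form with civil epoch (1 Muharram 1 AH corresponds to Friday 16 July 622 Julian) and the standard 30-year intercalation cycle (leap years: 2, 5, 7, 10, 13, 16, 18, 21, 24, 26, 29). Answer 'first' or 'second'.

First date → JDN 2474069; second date → JDN 2474036.
JDN 2474036 < JDN 2474069, so the second date is earlier.

second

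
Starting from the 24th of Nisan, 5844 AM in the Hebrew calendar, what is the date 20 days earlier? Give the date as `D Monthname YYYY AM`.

4 Nisan 5844 AM

The starting date is JDN 2482345; 2482345 − 20 = 2482325.
JDN 2482325 corresponds to 4 Nisan 5844 AM.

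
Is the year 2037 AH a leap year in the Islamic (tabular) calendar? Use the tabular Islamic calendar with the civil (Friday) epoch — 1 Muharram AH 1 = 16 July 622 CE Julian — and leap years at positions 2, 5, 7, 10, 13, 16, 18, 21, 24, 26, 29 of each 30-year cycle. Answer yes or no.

no

Year 2037 AH is year 27 of its 30-year cycle; leap positions are 2, 5, 7, 10, 13, 16, 18, 21, 24, 26, 29, so it is a common year (354 days).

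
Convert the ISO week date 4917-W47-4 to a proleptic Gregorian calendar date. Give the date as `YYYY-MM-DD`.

ISO week 1 of 4917 is the week containing the first Thursday of 4917.
Week 47, day 4 (Thursday) lands on 4917-11-25.

4917-11-25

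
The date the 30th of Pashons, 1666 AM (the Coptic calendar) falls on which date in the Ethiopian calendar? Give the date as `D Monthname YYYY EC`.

30 Ginbot 1942 EC

Julian Day Number of the source date = 2433440.
Converting JDN 2433440 to the Ethiopian calendar gives 30 Ginbot 1942 EC.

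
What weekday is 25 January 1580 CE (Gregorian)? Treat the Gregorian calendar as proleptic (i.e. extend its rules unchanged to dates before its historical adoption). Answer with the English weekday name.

Friday

2298167 ≡ 4 (mod 7); counting from Monday = 0 gives Friday.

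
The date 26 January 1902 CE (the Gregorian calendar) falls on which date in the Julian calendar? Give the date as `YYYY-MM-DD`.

1902-01-13

The Julian–Gregorian offset here is 13 days (Julian trailing).
26 January 1902 Gregorian − 13 days → 13 January 1902 Julian.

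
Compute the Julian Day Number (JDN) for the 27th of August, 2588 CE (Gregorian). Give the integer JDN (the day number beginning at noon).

2666547

JDN 2400001 is 17 November 1858 CE (Gregorian), MJD 0; the target day is +266546 days from there, so JDN = 2666547.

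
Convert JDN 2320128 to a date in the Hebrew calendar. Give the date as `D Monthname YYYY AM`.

17 Adar 5400 AM

The Gregorian equivalent of JDN 2320128 is 11 March 1640.
In the Hebrew calendar that day is 17 Adar 5400 AM.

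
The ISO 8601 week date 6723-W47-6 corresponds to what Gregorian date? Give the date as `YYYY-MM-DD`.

ISO week 1 of 6723 is the week containing the first Thursday of 6723.
Week 47, day 6 (Saturday) lands on 6723-11-24.

6723-11-24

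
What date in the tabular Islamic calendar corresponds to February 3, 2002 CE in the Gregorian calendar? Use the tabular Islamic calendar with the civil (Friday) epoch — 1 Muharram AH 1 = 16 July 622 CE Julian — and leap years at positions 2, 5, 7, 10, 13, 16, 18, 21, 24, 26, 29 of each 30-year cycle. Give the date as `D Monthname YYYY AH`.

20 Dhu al-Qa'dah 1422 AH

Both dates share Julian Day Number 2452309; in the tabular Islamic calendar that is 20 Dhu al-Qa'dah 1422 AH.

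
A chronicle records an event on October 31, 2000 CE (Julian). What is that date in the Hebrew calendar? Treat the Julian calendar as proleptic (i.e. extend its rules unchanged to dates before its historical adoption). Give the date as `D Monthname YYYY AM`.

15 Cheshvan 5761 AM

The source date corresponds to 13 November 2000 in the Gregorian calendar (JDN 2451862).
That day falls on 15 Cheshvan 5761 AM in the Hebrew calendar.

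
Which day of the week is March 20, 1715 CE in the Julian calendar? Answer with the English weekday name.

In the Gregorian calendar this is 31 March 1715 (JDN 2347540).
JDN 2347540 mod 7 = 6, and JDN 0 was a Monday, so this is a Sunday.

Sunday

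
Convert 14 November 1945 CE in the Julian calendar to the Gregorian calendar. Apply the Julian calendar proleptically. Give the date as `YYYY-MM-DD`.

1945-11-27

For dates in this range the Gregorian date is 13 days ahead of the Julian.
14 November 1945 Julian + 13 days → 27 November 1945 Gregorian.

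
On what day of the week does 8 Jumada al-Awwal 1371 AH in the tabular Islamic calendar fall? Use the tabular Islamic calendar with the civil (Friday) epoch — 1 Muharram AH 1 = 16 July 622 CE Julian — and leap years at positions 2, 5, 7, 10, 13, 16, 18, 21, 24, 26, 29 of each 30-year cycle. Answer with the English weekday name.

In the Gregorian calendar this is 4 February 1952 (JDN 2434047).
2434047 ≡ 0 (mod 7); counting from Monday = 0 gives Monday.

Monday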